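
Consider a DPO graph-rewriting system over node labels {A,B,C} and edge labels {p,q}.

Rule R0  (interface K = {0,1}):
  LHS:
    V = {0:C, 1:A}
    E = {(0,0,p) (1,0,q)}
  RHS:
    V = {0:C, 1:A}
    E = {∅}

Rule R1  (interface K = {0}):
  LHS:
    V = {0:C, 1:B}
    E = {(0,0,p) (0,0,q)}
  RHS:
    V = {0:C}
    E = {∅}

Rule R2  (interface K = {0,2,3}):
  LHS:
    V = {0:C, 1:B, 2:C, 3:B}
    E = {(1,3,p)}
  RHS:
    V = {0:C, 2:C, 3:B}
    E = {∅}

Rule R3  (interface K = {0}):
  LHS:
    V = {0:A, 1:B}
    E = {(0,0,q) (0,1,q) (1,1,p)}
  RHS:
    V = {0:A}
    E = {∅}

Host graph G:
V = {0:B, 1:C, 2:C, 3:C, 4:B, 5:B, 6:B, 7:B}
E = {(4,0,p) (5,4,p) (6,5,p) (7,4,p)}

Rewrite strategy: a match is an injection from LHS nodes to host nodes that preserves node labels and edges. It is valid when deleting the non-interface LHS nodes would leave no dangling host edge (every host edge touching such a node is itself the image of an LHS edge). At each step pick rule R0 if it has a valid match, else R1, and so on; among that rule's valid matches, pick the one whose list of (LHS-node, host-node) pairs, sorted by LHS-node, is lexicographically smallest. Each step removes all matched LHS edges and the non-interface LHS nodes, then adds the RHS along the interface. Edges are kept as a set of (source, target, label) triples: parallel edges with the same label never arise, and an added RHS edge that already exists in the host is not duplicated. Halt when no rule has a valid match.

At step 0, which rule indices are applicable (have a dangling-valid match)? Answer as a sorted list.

Answer: [R2]

Derivation:
R0: no valid match — LHS pattern not found
R1: no valid match — LHS pattern not found
R2: 12 valid matches — {0↦1, 1↦6, 2↦2, 3↦5}, {0↦1, 1↦6, 2↦3, 3↦5}, {0↦1, 1↦7, 2↦2, 3↦4} (+9 more)
R3: no valid match — LHS pattern not found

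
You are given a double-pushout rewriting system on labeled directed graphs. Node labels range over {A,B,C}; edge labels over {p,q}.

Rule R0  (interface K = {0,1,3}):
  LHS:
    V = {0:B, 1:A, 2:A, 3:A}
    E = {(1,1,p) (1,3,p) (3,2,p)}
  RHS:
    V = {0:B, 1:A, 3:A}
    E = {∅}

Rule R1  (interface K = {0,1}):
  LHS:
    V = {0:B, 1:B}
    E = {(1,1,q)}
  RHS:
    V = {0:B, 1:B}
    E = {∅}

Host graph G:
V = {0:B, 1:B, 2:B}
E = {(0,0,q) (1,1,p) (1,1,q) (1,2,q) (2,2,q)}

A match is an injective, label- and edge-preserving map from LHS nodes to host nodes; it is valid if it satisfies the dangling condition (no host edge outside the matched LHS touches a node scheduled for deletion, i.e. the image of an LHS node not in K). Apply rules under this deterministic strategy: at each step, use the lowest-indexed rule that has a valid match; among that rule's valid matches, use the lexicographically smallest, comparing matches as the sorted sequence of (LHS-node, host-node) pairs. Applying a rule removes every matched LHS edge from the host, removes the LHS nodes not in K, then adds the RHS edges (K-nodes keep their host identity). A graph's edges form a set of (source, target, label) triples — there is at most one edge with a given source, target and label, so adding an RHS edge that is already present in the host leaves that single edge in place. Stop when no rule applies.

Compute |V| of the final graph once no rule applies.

Answer: 3

Steps:
start.  V:3 E:5  edges: 0-q->0 1-p->1 1-q->1 1-q->2 2-q->2
1. fire R1 via {0↦0, 1↦1}  →  V:3 E:4  edges: 0-q->0 1-p->1 1-q->2 2-q->2
2. fire R1 via {0↦0, 1↦2}  →  V:3 E:3  edges: 0-q->0 1-p->1 1-q->2
3. fire R1 via {0↦1, 1↦0}  →  V:3 E:2  edges: 1-p->1 1-q->2
final graph: no rule applies after step 3
NF nodes: {0:B, 1:B, 2:B}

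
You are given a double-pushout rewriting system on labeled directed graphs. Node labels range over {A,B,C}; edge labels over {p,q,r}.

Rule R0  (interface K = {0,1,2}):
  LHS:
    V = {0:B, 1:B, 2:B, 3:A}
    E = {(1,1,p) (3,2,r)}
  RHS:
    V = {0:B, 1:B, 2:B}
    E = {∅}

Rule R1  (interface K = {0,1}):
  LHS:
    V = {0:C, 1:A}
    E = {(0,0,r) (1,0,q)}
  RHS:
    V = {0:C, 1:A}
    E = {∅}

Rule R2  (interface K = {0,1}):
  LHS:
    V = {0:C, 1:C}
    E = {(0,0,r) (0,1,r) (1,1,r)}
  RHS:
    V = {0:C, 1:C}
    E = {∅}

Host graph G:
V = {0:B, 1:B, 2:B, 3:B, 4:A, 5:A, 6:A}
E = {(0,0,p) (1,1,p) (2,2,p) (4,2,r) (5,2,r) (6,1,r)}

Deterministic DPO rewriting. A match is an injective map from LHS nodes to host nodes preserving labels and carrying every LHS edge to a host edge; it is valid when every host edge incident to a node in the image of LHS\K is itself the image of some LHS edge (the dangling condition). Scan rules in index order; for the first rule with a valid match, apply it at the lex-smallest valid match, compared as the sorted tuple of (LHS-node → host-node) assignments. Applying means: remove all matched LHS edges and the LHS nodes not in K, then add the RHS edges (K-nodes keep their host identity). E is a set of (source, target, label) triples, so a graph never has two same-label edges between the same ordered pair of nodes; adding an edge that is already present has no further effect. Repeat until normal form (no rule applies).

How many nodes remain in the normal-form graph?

Answer: 4

Rewrite trace:
[0] host  ⇒  7 nodes, 6 edges  {0-p->0 1-p->1 2-p->2 4-r->2 5-r->2 6-r->1}
[1] R0 @ {0↦0, 1↦1, 2↦2, 3↦4}  ⇒  6 nodes, 4 edges  {0-p->0 2-p->2 5-r->2 6-r->1}
[2] R0 @ {0↦0, 1↦2, 2↦1, 3↦6}  ⇒  5 nodes, 2 edges  {0-p->0 5-r->2}
[3] R0 @ {0↦1, 1↦0, 2↦2, 3↦5}  ⇒  4 nodes, 0 edges  {∅}
halt: no rule applies after step 3
NF nodes: {0:B, 1:B, 2:B, 3:B}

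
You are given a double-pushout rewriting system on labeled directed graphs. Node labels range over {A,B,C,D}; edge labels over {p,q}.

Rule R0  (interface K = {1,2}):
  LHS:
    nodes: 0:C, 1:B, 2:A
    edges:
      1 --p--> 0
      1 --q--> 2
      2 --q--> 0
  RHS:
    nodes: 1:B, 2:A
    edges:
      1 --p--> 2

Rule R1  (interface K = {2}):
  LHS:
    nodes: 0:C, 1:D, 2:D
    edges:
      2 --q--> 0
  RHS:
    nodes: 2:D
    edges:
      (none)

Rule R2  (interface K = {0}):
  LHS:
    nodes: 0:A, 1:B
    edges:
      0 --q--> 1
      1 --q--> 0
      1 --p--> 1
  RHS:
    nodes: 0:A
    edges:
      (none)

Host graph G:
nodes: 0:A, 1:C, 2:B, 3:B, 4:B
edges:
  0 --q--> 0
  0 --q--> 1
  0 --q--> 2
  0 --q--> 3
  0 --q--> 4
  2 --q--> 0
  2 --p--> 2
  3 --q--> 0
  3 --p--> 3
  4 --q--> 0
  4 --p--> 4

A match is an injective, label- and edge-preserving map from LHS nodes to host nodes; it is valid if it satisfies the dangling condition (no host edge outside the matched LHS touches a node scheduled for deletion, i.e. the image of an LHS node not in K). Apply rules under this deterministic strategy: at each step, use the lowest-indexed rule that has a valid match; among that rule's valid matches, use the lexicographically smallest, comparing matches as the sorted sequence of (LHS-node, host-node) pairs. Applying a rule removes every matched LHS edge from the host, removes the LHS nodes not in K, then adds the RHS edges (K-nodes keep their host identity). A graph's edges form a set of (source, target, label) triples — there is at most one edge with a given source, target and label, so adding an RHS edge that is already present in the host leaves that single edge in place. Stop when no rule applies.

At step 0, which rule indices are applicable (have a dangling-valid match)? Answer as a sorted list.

R0: no valid match — LHS pattern not found
R1: no valid match — LHS pattern not found
R2: 3 valid matches — {0↦0, 1↦2}, {0↦0, 1↦3}, {0↦0, 1↦4}

Answer: [R2]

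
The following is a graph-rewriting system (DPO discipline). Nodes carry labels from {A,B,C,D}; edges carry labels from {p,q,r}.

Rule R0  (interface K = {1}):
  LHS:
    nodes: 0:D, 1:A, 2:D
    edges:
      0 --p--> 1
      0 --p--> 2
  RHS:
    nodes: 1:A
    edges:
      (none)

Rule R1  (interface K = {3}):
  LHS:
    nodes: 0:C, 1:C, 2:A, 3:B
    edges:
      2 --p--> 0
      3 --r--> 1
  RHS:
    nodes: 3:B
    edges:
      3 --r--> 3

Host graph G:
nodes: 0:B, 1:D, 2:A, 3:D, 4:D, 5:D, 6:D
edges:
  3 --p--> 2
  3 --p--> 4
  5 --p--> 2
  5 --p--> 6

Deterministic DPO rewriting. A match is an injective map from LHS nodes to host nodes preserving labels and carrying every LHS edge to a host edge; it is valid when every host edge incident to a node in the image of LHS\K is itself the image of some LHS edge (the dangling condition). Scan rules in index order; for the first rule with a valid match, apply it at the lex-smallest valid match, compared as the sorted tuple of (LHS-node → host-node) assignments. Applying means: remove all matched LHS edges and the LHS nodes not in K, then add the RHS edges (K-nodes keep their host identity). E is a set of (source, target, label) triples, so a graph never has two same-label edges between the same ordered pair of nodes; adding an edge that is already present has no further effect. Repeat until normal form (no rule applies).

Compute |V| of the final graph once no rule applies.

start.  V:7 E:4  edges: 3-p->2 3-p->4 5-p->2 5-p->6
1. fire R0 via {0↦3, 1↦2, 2↦4}  →  V:5 E:2  edges: 5-p->2 5-p->6
2. fire R0 via {0↦5, 1↦2, 2↦6}  →  V:3 E:0  edges: ∅
final graph: no rule applies after step 2
NF nodes: {0:B, 1:D, 2:A}

Answer: 3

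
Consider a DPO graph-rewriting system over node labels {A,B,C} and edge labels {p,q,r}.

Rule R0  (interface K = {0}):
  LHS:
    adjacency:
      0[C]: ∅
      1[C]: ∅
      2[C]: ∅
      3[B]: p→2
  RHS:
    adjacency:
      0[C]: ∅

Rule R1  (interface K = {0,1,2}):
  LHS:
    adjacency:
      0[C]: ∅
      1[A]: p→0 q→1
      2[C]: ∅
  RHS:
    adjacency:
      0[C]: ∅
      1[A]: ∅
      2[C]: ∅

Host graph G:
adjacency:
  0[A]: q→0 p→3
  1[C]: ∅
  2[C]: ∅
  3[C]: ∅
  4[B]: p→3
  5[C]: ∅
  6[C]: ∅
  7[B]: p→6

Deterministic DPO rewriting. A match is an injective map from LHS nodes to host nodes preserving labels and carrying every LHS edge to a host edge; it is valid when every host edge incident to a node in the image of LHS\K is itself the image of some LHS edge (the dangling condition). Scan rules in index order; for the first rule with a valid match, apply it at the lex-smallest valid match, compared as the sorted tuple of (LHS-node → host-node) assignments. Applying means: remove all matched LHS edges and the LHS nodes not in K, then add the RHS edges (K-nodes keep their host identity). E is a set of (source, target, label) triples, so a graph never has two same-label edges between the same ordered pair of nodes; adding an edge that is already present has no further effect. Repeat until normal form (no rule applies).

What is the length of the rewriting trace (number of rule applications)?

Answer: 3

Derivation:
initial: |V|=8 |E|=4  E = 0-q->0 0-p->3 4-p->3 7-p->6
step 1: apply R0 at {0↦1, 1↦2, 2↦6, 3↦7}  → |V|=5 |E|=3  E = 0-q->0 0-p->3 4-p->3
step 2: apply R1 at {0↦3, 1↦0, 2↦1}  → |V|=5 |E|=1  E = 4-p->3
step 3: apply R0 at {0↦1, 1↦5, 2↦3, 3↦4}  → |V|=2 |E|=0  E = ∅
halt: no rule applies after step 3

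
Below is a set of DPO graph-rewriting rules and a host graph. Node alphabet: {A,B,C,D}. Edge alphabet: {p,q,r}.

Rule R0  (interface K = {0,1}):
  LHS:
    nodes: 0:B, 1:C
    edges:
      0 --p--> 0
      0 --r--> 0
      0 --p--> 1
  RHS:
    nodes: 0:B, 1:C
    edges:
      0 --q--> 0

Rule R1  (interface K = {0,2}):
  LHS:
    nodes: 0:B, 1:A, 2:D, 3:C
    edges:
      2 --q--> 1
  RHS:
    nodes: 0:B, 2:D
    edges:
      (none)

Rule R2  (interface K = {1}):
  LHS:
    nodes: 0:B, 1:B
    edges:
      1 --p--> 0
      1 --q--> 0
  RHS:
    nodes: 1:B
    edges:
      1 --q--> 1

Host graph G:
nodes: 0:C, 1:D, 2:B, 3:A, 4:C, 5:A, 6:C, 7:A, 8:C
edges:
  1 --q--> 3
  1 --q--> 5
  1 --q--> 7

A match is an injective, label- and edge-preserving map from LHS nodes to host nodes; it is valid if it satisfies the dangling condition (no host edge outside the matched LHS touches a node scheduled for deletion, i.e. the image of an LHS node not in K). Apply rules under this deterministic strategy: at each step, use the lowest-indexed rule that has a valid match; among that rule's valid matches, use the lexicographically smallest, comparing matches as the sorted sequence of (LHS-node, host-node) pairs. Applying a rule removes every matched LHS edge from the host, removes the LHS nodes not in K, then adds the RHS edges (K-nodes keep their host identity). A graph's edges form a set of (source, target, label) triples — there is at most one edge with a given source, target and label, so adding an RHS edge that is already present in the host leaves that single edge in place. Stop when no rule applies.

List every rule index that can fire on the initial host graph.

R0: no valid match — LHS pattern not found
R1: 12 valid matches — {0↦2, 1↦3, 2↦1, 3↦0}, {0↦2, 1↦3, 2↦1, 3↦4}, {0↦2, 1↦3, 2↦1, 3↦6} (+9 more)
R2: no valid match — LHS pattern not found

Answer: [R1]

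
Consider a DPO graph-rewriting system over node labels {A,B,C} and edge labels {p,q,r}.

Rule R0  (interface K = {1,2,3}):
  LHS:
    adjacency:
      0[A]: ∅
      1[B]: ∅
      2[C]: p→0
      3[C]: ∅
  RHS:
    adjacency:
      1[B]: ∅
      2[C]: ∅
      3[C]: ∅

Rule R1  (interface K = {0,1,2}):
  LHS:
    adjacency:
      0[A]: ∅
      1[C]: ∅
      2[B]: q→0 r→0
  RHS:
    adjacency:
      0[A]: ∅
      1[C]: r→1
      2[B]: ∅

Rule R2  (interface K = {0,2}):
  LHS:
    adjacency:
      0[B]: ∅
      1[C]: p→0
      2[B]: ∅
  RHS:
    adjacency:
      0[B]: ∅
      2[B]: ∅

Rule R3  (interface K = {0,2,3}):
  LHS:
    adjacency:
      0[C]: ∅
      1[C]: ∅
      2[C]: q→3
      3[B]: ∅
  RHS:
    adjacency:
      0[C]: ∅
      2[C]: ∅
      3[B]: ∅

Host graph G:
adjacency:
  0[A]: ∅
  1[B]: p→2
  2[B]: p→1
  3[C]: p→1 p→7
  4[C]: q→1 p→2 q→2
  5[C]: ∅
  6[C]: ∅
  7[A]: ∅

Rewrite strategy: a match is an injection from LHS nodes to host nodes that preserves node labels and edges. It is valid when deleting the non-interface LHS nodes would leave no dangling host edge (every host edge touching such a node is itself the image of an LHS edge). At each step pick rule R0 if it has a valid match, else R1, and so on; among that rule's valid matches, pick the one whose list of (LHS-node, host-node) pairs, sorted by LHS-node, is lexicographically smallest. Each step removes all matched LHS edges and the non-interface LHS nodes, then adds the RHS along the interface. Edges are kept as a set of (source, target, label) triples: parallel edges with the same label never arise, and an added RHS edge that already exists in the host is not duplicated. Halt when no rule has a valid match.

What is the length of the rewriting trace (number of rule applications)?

start.  V:8 E:7  edges: 1-p->2 2-p->1 3-p->1 3-p->7 4-q->1 4-p->2 4-q->2
1. fire R0 via {0↦7, 1↦1, 2↦3, 3↦4}  →  V:7 E:6  edges: 1-p->2 2-p->1 3-p->1 4-q->1 4-p->2 4-q->2
2. fire R2 via {0↦1, 1↦3, 2↦2}  →  V:6 E:5  edges: 1-p->2 2-p->1 4-q->1 4-p->2 4-q->2
3. fire R3 via {0↦5, 1↦6, 2↦4, 3↦1}  →  V:5 E:4  edges: 1-p->2 2-p->1 4-p->2 4-q->2
final graph: no rule applies after step 3

Answer: 3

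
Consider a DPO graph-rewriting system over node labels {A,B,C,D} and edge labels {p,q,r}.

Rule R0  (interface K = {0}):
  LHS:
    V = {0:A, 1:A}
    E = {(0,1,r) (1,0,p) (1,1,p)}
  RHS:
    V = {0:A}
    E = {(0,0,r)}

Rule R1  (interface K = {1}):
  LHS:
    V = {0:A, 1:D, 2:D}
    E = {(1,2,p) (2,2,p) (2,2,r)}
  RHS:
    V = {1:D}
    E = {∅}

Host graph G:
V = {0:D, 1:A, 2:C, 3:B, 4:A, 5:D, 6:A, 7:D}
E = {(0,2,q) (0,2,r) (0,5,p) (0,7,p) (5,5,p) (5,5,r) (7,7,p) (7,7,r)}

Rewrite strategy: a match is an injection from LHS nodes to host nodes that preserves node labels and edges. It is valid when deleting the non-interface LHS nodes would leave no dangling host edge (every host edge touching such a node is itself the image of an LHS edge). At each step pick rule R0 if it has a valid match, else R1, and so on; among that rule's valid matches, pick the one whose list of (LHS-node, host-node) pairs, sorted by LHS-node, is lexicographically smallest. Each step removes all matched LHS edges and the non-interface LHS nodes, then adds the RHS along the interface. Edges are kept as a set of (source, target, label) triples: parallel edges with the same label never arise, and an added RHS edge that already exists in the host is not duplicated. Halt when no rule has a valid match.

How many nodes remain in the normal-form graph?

Answer: 4

Derivation:
initial: |V|=8 |E|=8  E = 0-q->2 0-r->2 0-p->5 0-p->7 5-p->5 5-r->5 7-p->7 7-r->7
step 1: apply R1 at {0↦1, 1↦0, 2↦5}  → |V|=6 |E|=5  E = 0-q->2 0-r->2 0-p->7 7-p->7 7-r->7
step 2: apply R1 at {0↦4, 1↦0, 2↦7}  → |V|=4 |E|=2  E = 0-q->2 0-r->2
final graph: no rule applies after step 2
NF nodes: {0:D, 2:C, 3:B, 6:A}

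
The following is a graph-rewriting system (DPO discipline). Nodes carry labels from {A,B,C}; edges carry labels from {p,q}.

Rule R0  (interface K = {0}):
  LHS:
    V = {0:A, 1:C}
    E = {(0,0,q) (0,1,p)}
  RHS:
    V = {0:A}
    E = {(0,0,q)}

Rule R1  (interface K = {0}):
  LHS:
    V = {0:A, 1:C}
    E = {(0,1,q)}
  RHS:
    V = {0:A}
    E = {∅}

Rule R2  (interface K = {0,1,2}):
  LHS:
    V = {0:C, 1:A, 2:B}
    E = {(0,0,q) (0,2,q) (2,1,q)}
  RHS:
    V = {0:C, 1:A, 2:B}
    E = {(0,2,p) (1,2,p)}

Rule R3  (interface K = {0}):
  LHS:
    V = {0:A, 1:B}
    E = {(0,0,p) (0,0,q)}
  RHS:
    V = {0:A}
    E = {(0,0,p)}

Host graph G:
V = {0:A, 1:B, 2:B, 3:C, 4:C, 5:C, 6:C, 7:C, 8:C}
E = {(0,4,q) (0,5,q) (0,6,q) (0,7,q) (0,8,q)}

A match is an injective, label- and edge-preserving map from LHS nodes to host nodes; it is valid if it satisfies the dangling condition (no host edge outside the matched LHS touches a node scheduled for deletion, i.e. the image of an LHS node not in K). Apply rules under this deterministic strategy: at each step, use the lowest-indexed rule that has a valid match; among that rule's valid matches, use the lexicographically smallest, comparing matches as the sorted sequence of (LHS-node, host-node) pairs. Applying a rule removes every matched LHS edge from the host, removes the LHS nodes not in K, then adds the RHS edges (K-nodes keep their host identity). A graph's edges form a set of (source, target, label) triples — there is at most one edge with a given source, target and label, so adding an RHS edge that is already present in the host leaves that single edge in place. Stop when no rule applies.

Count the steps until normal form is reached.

start.  V:9 E:5  edges: 0-q->4 0-q->5 0-q->6 0-q->7 0-q->8
1. fire R1 via {0↦0, 1↦4}  →  V:8 E:4  edges: 0-q->5 0-q->6 0-q->7 0-q->8
2. fire R1 via {0↦0, 1↦5}  →  V:7 E:3  edges: 0-q->6 0-q->7 0-q->8
3. fire R1 via {0↦0, 1↦6}  →  V:6 E:2  edges: 0-q->7 0-q->8
4. fire R1 via {0↦0, 1↦7}  →  V:5 E:1  edges: 0-q->8
5. fire R1 via {0↦0, 1↦8}  →  V:4 E:0  edges: ∅
final graph: no rule applies after step 5

Answer: 5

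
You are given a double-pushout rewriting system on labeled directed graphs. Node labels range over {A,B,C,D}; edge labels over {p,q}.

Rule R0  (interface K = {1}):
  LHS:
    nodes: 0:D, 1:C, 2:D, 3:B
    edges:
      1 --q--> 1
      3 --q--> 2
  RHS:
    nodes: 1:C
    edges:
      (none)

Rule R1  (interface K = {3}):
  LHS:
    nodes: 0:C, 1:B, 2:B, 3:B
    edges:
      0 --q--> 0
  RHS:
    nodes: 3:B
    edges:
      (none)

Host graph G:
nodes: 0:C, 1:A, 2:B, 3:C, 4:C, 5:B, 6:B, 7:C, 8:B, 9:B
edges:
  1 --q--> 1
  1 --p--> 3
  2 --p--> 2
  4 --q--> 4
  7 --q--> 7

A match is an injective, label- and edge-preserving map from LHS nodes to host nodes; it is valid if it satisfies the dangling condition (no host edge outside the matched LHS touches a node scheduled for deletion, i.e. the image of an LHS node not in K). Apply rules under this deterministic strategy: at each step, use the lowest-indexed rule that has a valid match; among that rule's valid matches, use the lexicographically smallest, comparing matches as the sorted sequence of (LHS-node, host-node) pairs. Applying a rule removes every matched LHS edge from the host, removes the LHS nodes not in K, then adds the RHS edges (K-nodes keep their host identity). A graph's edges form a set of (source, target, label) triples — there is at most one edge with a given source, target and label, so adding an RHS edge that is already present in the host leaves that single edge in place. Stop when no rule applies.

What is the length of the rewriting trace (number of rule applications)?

[0] host  ⇒  10 nodes, 5 edges  {1-q->1 1-p->3 2-p->2 4-q->4 7-q->7}
[1] R1 @ {0↦4, 1↦5, 2↦6, 3↦2}  ⇒  7 nodes, 4 edges  {1-q->1 1-p->3 2-p->2 7-q->7}
[2] R1 @ {0↦7, 1↦8, 2↦9, 3↦2}  ⇒  4 nodes, 3 edges  {1-q->1 1-p->3 2-p->2}
final graph: no rule applies after step 2

Answer: 2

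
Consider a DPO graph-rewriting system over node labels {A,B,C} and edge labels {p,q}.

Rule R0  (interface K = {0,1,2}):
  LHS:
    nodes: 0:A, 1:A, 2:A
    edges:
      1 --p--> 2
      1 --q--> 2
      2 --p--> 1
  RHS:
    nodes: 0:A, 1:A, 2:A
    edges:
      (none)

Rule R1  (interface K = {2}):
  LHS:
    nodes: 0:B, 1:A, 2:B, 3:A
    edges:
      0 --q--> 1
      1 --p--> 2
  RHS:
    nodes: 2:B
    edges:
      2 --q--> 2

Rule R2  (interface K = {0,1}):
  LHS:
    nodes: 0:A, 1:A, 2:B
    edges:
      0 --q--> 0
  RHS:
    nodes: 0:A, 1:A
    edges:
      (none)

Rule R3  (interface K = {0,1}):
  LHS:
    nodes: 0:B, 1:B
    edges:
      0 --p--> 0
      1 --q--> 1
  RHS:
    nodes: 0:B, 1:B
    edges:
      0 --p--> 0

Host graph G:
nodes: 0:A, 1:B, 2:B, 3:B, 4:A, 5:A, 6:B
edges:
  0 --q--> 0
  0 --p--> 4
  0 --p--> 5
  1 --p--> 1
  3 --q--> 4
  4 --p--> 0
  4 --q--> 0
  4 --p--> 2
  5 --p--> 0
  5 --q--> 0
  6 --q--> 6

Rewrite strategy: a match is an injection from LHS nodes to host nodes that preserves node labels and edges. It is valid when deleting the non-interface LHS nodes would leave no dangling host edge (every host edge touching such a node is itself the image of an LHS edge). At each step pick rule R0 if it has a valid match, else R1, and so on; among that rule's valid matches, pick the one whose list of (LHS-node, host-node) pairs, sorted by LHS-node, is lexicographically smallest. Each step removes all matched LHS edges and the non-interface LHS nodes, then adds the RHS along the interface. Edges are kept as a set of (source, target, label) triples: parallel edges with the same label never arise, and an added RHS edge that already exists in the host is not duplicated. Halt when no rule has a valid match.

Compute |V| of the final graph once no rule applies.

Answer: 4

Derivation:
initial: |V|=7 |E|=11  E = 0-q->0 0-p->4 0-p->5 1-p->1 3-q->4 4-p->0 4-q->0 4-p->2 5-p->0 5-q->0 6-q->6
step 1: apply R0 at {0↦4, 1↦5, 2↦0}  → |V|=7 |E|=8  E = 0-q->0 0-p->4 1-p->1 3-q->4 4-p->0 4-q->0 4-p->2 6-q->6
step 2: apply R0 at {0↦5, 1↦4, 2↦0}  → |V|=7 |E|=5  E = 0-q->0 1-p->1 3-q->4 4-p->2 6-q->6
step 3: apply R1 at {0↦3, 1↦4, 2↦2, 3↦5}  → |V|=4 |E|=4  E = 0-q->0 1-p->1 2-q->2 6-q->6
step 4: apply R3 at {0↦1, 1↦2}  → |V|=4 |E|=3  E = 0-q->0 1-p->1 6-q->6
step 5: apply R3 at {0↦1, 1↦6}  → |V|=4 |E|=2  E = 0-q->0 1-p->1
halt: no rule applies after step 5
NF nodes: {0:A, 1:B, 2:B, 6:B}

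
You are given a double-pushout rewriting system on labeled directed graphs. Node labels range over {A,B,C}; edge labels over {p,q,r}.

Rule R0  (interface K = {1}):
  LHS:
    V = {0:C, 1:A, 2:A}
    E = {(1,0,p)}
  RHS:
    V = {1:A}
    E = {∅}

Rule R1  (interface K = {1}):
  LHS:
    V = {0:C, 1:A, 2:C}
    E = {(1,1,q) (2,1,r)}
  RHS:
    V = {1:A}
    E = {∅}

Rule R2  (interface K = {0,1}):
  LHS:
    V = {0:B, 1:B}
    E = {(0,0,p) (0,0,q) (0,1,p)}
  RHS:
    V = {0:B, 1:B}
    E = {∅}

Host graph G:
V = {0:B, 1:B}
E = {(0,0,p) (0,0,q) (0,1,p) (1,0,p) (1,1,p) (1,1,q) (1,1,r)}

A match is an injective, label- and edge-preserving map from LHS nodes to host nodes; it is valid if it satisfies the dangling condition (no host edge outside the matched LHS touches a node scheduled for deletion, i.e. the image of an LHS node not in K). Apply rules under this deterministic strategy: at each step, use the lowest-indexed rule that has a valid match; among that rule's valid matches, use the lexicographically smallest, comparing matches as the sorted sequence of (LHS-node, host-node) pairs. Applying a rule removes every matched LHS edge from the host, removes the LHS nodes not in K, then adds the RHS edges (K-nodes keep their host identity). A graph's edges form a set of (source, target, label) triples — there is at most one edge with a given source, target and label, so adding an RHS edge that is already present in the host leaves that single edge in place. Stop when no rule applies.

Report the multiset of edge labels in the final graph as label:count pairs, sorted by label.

start.  V:2 E:7  edges: 0-p->0 0-q->0 0-p->1 1-p->0 1-p->1 1-q->1 1-r->1
1. fire R2 via {0↦0, 1↦1}  →  V:2 E:4  edges: 1-p->0 1-p->1 1-q->1 1-r->1
2. fire R2 via {0↦1, 1↦0}  →  V:2 E:1  edges: 1-r->1
normal form: no rule applies after step 2
NF edges: [(1, 1, 'r')]

Answer: r:1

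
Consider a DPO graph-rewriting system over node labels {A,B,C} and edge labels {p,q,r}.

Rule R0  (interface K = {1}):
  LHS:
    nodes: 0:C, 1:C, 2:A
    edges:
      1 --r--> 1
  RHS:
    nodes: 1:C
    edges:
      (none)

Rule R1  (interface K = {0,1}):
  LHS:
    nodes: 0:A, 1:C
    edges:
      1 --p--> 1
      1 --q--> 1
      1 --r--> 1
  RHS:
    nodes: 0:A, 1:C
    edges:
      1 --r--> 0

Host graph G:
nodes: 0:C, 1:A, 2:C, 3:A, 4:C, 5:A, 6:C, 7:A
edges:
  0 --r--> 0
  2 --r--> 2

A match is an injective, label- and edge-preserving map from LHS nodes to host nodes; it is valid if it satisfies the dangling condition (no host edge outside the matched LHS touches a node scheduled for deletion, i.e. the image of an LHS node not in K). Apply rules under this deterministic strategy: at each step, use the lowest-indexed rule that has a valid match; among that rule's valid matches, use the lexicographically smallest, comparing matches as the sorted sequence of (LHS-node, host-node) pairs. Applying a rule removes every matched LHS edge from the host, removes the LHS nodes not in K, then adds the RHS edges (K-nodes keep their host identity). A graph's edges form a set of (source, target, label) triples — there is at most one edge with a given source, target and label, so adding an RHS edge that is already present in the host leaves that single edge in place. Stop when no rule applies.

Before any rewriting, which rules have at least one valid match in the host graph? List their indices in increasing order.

R0: 16 valid matches — {0↦4, 1↦0, 2↦1}, {0↦4, 1↦0, 2↦3}, {0↦4, 1↦0, 2↦5} (+13 more)
R1: no valid match — LHS pattern not found

Answer: [R0]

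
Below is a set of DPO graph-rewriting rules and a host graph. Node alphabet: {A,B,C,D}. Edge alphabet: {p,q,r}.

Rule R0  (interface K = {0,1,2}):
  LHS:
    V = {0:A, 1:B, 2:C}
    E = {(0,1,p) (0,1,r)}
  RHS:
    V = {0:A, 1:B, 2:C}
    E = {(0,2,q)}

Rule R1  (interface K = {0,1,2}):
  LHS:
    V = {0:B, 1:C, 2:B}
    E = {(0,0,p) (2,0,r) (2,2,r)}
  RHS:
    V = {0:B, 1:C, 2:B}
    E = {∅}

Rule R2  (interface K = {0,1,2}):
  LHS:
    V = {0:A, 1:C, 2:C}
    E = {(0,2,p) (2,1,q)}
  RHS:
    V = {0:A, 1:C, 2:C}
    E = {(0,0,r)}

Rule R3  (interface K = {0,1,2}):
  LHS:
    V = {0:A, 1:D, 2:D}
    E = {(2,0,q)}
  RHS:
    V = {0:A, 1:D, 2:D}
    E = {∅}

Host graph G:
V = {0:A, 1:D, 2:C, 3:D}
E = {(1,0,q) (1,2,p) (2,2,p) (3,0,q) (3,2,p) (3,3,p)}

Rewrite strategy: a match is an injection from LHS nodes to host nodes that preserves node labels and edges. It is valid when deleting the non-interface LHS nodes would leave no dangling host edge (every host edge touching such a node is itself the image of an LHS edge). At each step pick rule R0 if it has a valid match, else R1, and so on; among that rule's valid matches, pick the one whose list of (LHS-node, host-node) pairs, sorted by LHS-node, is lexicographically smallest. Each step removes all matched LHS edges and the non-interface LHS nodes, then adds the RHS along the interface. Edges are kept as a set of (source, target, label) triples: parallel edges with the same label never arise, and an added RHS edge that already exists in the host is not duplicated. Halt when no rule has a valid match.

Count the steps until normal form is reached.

[0] host  ⇒  4 nodes, 6 edges  {1-q->0 1-p->2 2-p->2 3-q->0 3-p->2 3-p->3}
[1] R3 @ {0↦0, 1↦1, 2↦3}  ⇒  4 nodes, 5 edges  {1-q->0 1-p->2 2-p->2 3-p->2 3-p->3}
[2] R3 @ {0↦0, 1↦3, 2↦1}  ⇒  4 nodes, 4 edges  {1-p->2 2-p->2 3-p->2 3-p->3}
halt: no rule applies after step 2

Answer: 2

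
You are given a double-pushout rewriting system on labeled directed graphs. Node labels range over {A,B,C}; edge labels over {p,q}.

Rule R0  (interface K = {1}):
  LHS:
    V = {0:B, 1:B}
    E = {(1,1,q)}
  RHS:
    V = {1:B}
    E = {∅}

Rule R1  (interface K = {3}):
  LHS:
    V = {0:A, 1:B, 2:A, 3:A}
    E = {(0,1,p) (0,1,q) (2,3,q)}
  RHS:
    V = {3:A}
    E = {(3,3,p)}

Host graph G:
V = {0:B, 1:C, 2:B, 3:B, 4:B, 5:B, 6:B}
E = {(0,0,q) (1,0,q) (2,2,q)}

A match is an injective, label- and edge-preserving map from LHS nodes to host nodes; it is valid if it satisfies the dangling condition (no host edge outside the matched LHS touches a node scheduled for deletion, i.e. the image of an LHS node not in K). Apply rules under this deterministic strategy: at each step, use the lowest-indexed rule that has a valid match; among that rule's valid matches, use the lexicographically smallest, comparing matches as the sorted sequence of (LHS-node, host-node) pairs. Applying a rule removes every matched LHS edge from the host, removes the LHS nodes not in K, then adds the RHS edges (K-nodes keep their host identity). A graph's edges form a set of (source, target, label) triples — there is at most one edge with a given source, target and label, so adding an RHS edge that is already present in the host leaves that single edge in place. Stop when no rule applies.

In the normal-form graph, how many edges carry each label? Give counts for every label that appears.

Answer: q:1

Steps:
start.  V:7 E:3  edges: 0-q->0 1-q->0 2-q->2
1. fire R0 via {0↦3, 1↦0}  →  V:6 E:2  edges: 1-q->0 2-q->2
2. fire R0 via {0↦4, 1↦2}  →  V:5 E:1  edges: 1-q->0
final graph: no rule applies after step 2
NF edges: [(1, 0, 'q')]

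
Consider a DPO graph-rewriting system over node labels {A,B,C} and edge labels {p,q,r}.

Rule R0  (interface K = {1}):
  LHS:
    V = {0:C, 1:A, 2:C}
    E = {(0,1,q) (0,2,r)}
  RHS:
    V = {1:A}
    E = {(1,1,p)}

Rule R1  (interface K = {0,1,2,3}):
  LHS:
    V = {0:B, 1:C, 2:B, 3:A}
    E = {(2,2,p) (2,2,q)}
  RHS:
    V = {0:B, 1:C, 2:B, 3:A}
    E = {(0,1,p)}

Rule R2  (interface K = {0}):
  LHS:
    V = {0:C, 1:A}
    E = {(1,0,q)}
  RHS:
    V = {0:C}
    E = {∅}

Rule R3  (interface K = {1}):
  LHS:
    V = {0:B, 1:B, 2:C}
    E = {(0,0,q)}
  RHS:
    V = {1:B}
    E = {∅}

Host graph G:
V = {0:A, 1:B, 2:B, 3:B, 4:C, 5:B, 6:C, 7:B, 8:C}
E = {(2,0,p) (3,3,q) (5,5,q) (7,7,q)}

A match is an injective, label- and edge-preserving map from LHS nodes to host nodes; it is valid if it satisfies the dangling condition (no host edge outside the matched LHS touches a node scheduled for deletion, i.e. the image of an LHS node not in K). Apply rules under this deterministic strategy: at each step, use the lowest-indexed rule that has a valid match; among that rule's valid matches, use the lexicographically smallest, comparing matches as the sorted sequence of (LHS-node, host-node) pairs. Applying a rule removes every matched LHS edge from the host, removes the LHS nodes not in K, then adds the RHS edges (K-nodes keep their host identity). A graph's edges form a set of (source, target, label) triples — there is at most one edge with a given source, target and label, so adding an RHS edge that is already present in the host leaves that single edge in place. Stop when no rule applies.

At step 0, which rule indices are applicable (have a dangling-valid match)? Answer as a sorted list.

Answer: [R3]

Steps:
R0: no valid match — LHS pattern not found
R1: no valid match — LHS pattern not found
R2: no valid match — LHS pattern not found
R3: 36 valid matches — {0↦3, 1↦1, 2↦4}, {0↦3, 1↦1, 2↦6}, {0↦3, 1↦1, 2↦8} (+33 more)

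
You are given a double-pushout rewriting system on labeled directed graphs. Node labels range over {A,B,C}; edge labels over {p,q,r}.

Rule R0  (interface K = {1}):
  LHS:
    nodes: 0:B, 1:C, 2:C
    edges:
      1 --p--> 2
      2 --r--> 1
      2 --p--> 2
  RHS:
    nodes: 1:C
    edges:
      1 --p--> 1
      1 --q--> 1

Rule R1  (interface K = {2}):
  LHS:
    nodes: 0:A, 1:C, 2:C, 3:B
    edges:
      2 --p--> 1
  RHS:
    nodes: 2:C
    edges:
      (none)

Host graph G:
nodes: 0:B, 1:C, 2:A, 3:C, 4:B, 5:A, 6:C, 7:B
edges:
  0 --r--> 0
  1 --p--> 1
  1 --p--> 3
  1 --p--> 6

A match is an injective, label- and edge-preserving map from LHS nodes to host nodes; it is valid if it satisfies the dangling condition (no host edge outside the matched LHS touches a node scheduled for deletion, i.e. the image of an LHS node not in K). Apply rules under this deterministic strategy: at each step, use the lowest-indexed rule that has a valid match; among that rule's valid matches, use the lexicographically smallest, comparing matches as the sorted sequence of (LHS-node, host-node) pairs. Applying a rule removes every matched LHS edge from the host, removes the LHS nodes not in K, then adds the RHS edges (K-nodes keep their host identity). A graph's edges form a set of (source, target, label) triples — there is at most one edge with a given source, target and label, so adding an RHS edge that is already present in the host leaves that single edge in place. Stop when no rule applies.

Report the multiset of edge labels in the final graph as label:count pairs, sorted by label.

initial: |V|=8 |E|=4  E = 0-r->0 1-p->1 1-p->3 1-p->6
step 1: apply R1 at {0↦2, 1↦3, 2↦1, 3↦4}  → |V|=5 |E|=3  E = 0-r->0 1-p->1 1-p->6
step 2: apply R1 at {0↦5, 1↦6, 2↦1, 3↦7}  → |V|=2 |E|=2  E = 0-r->0 1-p->1
normal form: no rule applies after step 2
NF edges: [(0, 0, 'r'), (1, 1, 'p')]

Answer: p:1 r:1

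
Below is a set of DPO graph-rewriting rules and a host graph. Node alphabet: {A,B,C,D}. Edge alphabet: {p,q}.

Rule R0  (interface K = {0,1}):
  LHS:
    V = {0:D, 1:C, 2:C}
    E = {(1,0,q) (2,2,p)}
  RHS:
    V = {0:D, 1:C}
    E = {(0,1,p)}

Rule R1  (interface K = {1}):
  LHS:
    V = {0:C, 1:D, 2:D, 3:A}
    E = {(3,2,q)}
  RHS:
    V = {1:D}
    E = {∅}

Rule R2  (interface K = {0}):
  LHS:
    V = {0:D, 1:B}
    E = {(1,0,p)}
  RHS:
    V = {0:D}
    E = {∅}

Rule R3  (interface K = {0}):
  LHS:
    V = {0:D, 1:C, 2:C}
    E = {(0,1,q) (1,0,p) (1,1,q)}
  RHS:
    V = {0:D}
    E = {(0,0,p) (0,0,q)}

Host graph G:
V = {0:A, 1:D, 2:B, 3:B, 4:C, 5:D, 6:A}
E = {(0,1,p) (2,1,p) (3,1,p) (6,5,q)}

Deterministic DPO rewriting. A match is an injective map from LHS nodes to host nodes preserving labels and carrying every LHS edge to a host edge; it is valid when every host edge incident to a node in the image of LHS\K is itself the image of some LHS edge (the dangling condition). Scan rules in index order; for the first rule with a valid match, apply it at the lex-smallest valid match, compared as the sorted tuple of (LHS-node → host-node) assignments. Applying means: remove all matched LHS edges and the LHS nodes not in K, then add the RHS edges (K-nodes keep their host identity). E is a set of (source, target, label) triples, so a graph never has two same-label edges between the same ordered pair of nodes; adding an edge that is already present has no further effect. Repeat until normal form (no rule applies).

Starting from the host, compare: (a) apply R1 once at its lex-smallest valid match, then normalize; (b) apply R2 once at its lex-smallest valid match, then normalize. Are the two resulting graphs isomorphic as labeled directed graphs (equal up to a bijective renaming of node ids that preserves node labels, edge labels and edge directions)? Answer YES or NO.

Answer: YES

Derivation:
branch R1-first: apply at {0↦4, 1↦1, 2↦5, 3↦6} → |E|=3, then 2 more step(s) → NF |V|=2 |E|=1 V={0:A, 1:D} E=0-p->1
branch R2-first: apply at {0↦1, 1↦2} → |E|=3, then 2 more step(s) → NF |V|=2 |E|=1 V={0:A, 1:D} E=0-p->1
graphs isomorphic (equal up to label-preserving node renaming)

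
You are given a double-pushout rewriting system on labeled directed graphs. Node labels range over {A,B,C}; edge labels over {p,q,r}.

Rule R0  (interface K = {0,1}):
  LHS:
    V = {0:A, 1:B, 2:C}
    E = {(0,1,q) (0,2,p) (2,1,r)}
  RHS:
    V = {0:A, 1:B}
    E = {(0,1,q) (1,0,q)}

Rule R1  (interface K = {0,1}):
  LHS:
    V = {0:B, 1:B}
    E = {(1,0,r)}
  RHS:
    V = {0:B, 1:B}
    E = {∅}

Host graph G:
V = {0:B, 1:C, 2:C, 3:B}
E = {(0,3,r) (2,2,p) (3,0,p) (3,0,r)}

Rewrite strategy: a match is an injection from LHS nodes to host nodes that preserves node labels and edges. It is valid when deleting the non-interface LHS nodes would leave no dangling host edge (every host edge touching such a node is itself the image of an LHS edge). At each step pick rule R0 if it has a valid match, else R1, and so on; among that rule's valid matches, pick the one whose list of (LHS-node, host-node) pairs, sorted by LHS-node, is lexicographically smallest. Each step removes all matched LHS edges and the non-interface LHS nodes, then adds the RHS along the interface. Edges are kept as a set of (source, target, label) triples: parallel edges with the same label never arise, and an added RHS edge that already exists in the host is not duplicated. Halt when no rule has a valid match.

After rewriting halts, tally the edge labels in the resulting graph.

Answer: p:2

Steps:
start.  V:4 E:4  edges: 0-r->3 2-p->2 3-p->0 3-r->0
1. fire R1 via {0↦0, 1↦3}  →  V:4 E:3  edges: 0-r->3 2-p->2 3-p->0
2. fire R1 via {0↦3, 1↦0}  →  V:4 E:2  edges: 2-p->2 3-p->0
final graph: no rule applies after step 2
NF edges: [(2, 2, 'p'), (3, 0, 'p')]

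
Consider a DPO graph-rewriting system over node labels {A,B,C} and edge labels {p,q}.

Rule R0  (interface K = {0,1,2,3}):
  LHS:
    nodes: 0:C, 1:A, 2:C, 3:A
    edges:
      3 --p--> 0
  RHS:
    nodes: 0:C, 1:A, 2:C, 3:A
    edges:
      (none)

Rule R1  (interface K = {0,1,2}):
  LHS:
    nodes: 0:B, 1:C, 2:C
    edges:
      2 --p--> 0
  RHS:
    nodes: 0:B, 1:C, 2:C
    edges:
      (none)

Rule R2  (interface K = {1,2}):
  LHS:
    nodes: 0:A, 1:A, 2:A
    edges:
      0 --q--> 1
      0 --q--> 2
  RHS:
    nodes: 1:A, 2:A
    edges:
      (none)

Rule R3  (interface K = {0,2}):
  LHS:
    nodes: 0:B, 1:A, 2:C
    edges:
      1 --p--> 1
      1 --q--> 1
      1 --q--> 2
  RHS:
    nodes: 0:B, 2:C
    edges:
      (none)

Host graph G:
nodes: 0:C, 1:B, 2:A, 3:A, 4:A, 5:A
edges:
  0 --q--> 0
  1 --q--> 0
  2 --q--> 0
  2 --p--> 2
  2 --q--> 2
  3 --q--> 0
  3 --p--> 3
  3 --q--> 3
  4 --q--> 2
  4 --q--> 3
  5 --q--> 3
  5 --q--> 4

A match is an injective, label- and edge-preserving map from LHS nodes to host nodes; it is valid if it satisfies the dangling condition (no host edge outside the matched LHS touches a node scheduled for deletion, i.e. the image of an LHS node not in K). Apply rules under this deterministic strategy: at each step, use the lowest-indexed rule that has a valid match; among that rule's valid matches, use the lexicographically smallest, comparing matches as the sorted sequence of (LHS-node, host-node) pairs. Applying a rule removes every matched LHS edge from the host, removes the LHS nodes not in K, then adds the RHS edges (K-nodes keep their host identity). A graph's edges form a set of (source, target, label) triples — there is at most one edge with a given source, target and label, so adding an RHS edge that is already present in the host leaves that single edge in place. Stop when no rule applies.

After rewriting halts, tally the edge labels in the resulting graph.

[0] host  ⇒  6 nodes, 12 edges  {0-q->0 1-q->0 2-q->0 2-p->2 2-q->2 3-q->0 3-p->3 3-q->3 4-q->2 4-q->3 5-q->3 5-q->4}
[1] R2 @ {0↦5, 1↦3, 2↦4}  ⇒  5 nodes, 10 edges  {0-q->0 1-q->0 2-q->0 2-p->2 2-q->2 3-q->0 3-p->3 3-q->3 4-q->2 4-q->3}
[2] R2 @ {0↦4, 1↦2, 2↦3}  ⇒  4 nodes, 8 edges  {0-q->0 1-q->0 2-q->0 2-p->2 2-q->2 3-q->0 3-p->3 3-q->3}
[3] R3 @ {0↦1, 1↦2, 2↦0}  ⇒  3 nodes, 5 edges  {0-q->0 1-q->0 3-q->0 3-p->3 3-q->3}
[4] R3 @ {0↦1, 1↦3, 2↦0}  ⇒  2 nodes, 2 edges  {0-q->0 1-q->0}
normal form: no rule applies after step 4
NF edges: [(0, 0, 'q'), (1, 0, 'q')]

Answer: q:2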